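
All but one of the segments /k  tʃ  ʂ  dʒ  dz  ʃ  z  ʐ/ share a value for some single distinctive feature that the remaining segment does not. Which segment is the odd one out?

k

The remaining segments after removing /k/ share [+strident]; /k/ (voiceless velar stop) is [-strident]. For every other candidate removal, the leftover set fails to share any single feature value that the removed segment lacks.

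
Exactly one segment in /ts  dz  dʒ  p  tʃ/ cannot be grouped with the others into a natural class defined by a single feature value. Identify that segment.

The remaining segments after removing /p/ share [+delayed release]; /p/ (voiceless bilabial stop) is [−delayed release]. For every other candidate removal, the leftover set fails to share any single feature value that the removed segment lacks.

p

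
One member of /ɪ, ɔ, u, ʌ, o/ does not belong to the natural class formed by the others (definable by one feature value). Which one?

The remaining segments after removing /ɪ/ share [+back]; /ɪ/ (high front unrounded lax vowel) is [-back]. For every other candidate removal, the leftover set fails to share any single feature value that the removed segment lacks.

ɪ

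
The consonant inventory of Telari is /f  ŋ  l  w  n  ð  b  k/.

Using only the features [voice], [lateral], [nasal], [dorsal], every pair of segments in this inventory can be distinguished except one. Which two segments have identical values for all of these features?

b, ð

Both /b/ and /ð/ are [+voice], [−lateral], [−nasal], [−dorsal]. Since the list omits [continuant], [labial] and [coronal] — which do distinguish the voiced bilabial stop from the voiced dental fricative — this pair collapses; all other pairs remain distinct.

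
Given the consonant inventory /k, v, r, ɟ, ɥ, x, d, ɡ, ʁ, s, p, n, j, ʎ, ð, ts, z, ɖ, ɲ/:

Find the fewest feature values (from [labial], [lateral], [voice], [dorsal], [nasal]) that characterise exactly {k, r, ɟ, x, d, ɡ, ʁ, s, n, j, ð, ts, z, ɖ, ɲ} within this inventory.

[-lateral, -labial]

The class [-lateral], [-labial] has exactly /k, r, ɟ, x, d, ɡ, ʁ, s, n, j, ð, ts, z, ɖ, ɲ/ as its extension in this inventory. No smaller conjunction from the listed features achieves this: [-labial] alone would also admit /ʎ/; [-lateral] alone would also admit /v, ɥ, p/; and checking the remaining single features turns up none with this extension.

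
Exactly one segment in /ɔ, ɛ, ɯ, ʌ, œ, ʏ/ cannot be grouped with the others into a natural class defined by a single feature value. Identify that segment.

ɯ

/ʌ, ʏ, ɛ, œ, ɔ/ are all [−tense], but /ɯ/ (high back unrounded vowel) is [+tense]. No other single segment can be removed to leave a set sharing one feature value that the removed segment lacks, so /ɯ/ is the odd one out.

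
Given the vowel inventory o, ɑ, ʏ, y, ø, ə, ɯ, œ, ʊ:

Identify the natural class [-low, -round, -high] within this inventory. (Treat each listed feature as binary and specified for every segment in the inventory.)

Eliminate segments failing any feature: /o, ʏ, y, ø, œ, ʊ/ are [+round]; /ɑ/ is [+low]; /ɯ/ is [+high]. The remaining /ə/ satisfy [-low], [-round], [-high].

ə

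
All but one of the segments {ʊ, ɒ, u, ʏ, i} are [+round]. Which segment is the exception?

/ʏ, ʊ, u, ɒ/ are all [+round]; /i/ (high front unrounded tense vowel) is [−round].

i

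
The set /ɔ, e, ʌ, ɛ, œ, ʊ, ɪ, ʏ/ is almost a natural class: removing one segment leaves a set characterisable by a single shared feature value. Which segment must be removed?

/ɪ, œ, ɛ, ʏ, ɔ, ʊ, ʌ/ are all [−tense], but /e/ (mid front unrounded tense vowel) is [+tense]. No other single segment can be removed to leave a set sharing one feature value that the removed segment lacks, so /e/ is the odd one out.

e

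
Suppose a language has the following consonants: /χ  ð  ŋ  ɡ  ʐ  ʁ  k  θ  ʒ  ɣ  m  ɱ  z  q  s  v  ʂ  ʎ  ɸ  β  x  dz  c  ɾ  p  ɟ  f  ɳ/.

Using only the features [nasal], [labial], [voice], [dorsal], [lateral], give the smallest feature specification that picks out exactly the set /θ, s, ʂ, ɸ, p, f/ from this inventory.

The class [−voice], [−dorsal] has exactly /θ, s, ʂ, ɸ, p, f/ as its extension in this inventory. No smaller conjunction from the listed features achieves this: [−dorsal] alone would also admit /ð, ʐ, ʒ, m, …/; [−voice] alone would also admit /χ, k, q, x, …/; and checking the remaining single features turns up none with this extension.

[−voice, −dorsal]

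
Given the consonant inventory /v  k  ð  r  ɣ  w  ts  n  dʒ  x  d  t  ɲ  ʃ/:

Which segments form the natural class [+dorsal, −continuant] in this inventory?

Checking each segment against [+dorsal], [−continuant]: /k/ (voiceless velar stop), /ɲ/ (palatal nasal) satisfy every feature; every other segment in the inventory fails at least one.

k, ɲ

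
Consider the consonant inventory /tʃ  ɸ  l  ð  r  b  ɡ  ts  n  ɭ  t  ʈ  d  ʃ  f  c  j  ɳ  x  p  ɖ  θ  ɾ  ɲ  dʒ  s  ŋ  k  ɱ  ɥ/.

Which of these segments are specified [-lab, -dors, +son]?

Eliminate segments failing any feature: /tʃ, ð, ts, t, ʈ, d, ʃ, ɖ, θ, dʒ, s/ are [-sonorant]; /ɸ, b, f, p, ɱ, ɥ/ are [+labial]; /ɡ, c, j, x, ɲ, ŋ, k/ are [+dorsal]. The remaining /l, r, n, ɭ, ɳ, ɾ/ satisfy [-labial], [-dorsal], [+sonorant].

l, r, n, ɭ, ɳ, ɾ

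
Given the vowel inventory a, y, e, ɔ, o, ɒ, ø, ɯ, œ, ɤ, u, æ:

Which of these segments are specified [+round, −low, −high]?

The [+round] segments are /y, ɔ, o, ɒ, ø, œ, u/.
Among these, [−low] gives /y, ɔ, o, ø, œ, u/.
Of those, [−high] leaves /ɔ, o, ø, œ/.

ɔ, o, ø, œ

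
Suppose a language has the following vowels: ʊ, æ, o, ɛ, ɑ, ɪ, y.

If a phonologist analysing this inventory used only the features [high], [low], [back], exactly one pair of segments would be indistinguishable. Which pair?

/y/ (high front rounded tense vowel) and /ɪ/ (high front unrounded lax vowel) are both [+high], [−low], [−back], so none of the listed features separates them. (They do differ in [labial], [round] and [tense], which are not among the given features.) Every other pair in the inventory differs on at least one listed feature.

y, ɪ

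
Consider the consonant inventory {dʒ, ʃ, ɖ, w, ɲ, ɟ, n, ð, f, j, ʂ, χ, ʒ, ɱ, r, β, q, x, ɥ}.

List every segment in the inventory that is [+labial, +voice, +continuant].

Among the inventory, the [+labial] segments are /w, f, ɱ, β, ɥ/.
Intersecting with [+voice] gives /w, ɱ, β, ɥ/.
Intersecting with [+continuant] leaves /w, β, ɥ/.

w, β, ɥ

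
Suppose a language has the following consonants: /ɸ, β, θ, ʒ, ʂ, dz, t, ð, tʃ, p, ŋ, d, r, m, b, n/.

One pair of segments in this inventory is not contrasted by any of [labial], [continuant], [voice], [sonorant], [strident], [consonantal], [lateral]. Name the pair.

ŋ, n

Both /ŋ/ and /n/ are [-labial], [-continuant], [+voice], [+sonorant], [-strident], [+consonantal], [-lateral]. Since the list omits [coronal] and [dorsal] — which do distinguish the velar nasal from the alveolar nasal — this pair collapses; all other pairs remain distinct.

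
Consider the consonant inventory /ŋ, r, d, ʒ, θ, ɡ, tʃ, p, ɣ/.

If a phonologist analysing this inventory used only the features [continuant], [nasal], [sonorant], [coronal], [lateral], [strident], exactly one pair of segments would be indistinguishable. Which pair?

p, ɡ

Both /p/ and /ɡ/ are [−continuant], [−nasal], [−sonorant], [−coronal], [−lateral], [−strident]. Since the list omits [voice], [labial] and [dorsal] — which do distinguish the voiceless bilabial stop from the voiced velar stop — this pair collapses; all other pairs remain distinct.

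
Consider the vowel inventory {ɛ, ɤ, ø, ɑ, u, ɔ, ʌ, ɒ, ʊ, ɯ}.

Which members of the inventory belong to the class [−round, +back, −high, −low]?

The [−round] segments are /ɛ, ɤ, ɑ, ʌ, ɯ/.
Among these, [+back] gives /ɤ, ɑ, ʌ, ɯ/.
Among these, [−high] gives /ɤ, ɑ, ʌ/.
Then [−low] leaves /ɤ, ʌ/.

ɤ, ʌ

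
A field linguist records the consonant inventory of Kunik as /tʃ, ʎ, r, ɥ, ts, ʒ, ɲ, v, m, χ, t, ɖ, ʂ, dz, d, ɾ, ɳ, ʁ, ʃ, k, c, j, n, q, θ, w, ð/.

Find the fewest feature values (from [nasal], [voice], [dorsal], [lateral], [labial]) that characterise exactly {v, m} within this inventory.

Every target segment is [+labial], [−dorsal]; each remaining inventory member fails at least one of these. Each conjunct is needed — [−dorsal] alone would also admit /tʃ, r, ts, ʒ, …/; [+labial] alone would also admit /ɥ, w/ — and no other single listed feature has exactly this extension, so two is the minimum.

[+labial, −dorsal]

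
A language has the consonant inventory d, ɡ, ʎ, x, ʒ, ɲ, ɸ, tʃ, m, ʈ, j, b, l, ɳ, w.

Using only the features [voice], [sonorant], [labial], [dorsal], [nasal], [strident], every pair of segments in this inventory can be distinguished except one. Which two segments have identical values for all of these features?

Both /ʎ/ and /j/ are [+voice], [+sonorant], [−labial], [+dorsal], [−nasal], [−strident]. Since the list omits [lateral] — which does distinguish the palatal lateral approximant from the palatal glide — this pair collapses; all other pairs remain distinct.

ʎ, j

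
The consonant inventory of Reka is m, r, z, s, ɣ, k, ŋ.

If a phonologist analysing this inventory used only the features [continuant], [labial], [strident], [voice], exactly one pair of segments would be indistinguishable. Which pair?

ɣ, r

/ɣ/ (voiced velar fricative) and /r/ (alveolar trill) are both [+continuant], [−labial], [−strident], [+voice], so none of the listed features separates them. (They do differ in [sonorant], [coronal] and [dorsal], which are not among the given features.) Every other pair in the inventory differs on at least one listed feature.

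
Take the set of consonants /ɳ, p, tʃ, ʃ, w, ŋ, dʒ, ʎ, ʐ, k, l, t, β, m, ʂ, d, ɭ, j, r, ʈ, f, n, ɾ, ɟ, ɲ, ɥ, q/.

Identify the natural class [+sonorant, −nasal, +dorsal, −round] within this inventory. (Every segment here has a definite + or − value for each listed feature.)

First, the [+sonorant] segments are /ɳ, w, ŋ, ʎ, l, m, ɭ, j, r, n, ɾ, ɲ, ɥ/.
Of those, [−nasal] gives /w, ʎ, l, ɭ, j, r, ɾ, ɥ/.
Among these, [+dorsal] gives /w, ʎ, j, ɥ/.
Among these, [−round] leaves /ʎ, j/.

ʎ, j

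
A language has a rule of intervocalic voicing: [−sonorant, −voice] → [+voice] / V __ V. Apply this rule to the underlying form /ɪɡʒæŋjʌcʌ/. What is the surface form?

The only segment in the rule's environment that also matches [−sonorant, −voice] is /c/. Applying [+voice] turns the voiceless palatal stop into /ɟ/ (voiced palatal stop), giving [ɪɡʒæŋjʌɟʌ].

[ɪɡʒæŋjʌɟʌ]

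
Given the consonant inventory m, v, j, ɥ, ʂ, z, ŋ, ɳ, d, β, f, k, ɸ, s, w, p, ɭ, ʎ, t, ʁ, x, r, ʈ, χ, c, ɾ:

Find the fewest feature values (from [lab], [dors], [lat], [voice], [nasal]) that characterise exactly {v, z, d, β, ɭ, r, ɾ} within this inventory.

Every target segment is [+voice], [-nasal], [-dorsal]; each remaining inventory member fails at least one of these. Each conjunct is needed — [-nasal, -dorsal] alone would also admit /ʂ, f, ɸ, s, …/; [+voice, -dorsal] alone would also admit /m, ɳ/; [+voice, -nasal] alone would also admit /j, ɥ, w, ʎ, …/ — and no other combination of two listed features has exactly this extension, so three is the minimum.

[+voice, -nasal, -dors]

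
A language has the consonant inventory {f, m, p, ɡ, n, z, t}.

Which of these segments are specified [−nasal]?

The [−nasal] segments here are /f, p, ɡ, z, t/; the remaining /m, n/ are [+nasal].

f, p, ɡ, z, t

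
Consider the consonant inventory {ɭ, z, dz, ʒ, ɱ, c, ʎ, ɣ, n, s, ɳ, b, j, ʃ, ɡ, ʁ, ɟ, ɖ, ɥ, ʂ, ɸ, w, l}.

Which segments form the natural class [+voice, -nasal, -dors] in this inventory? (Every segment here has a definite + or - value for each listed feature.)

Checking each segment against [+voice], [-nasal], [-dorsal]: /ɭ/ (retroflex lateral approximant), /z/ (voiced alveolar fricative), /dz/ (voiced alveolar affricate), /ʒ/ (voiced postalveolar fricative), /b/ (voiced bilabial stop), /ɖ/ (voiced retroflex stop), among others, satisfy every feature; every other segment in the inventory fails at least one.

ɭ, z, dz, ʒ, b, ɖ, l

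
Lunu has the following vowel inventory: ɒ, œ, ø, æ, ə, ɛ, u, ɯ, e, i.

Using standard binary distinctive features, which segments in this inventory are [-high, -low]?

œ, ø, ə, ɛ, e

The [-high] segments are /ɒ, œ, ø, æ, ə, ɛ, e/.
Among these, [-low] leaves /œ, ø, ə, ɛ, e/.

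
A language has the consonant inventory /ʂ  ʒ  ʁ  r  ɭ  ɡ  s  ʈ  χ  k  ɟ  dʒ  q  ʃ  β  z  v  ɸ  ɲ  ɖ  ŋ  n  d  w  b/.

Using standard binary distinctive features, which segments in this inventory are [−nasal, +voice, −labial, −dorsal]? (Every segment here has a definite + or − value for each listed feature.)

Checking each segment against [−nasal], [+voice], [−labial], [−dorsal]: /ʒ/ (voiced postalveolar fricative), /r/ (alveolar trill), /ɭ/ (retroflex lateral approximant), /dʒ/ (voiced postalveolar affricate), /z/ (voiced alveolar fricative), /ɖ/ (voiced retroflex stop), among others, satisfy every feature; every other segment in the inventory fails at least one.

ʒ, r, ɭ, dʒ, z, ɖ, d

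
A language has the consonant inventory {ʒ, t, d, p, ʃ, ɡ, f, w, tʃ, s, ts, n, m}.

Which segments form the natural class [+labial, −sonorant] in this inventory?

First, the [+labial] segments are /p, f, w, m/.
Among these, [−sonorant] leaves /p, f/.

p, f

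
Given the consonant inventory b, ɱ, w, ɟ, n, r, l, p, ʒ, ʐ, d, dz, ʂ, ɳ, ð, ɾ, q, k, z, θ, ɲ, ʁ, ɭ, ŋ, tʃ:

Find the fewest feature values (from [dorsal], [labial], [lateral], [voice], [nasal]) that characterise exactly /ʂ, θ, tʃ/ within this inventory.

The class [-voice], [-labial], [-dorsal] has exactly /ʂ, θ, tʃ/ as its extension in this inventory. No smaller conjunction from the listed features achieves this: [-labial, -dorsal] alone would also admit /n, r, l, ʒ, …/; [-voice, -dorsal] alone would also admit /p/; [-voice, -labial] alone would also admit /q, k/; and checking the remaining two-feature bundles turns up none with this extension.

[-voice, -labial, -dorsal]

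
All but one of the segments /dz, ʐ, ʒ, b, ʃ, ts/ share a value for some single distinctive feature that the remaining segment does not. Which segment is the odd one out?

b

The remaining segments after removing /b/ share [+strident]; /b/ (voiced bilabial stop) is [−strident]. For every other candidate removal, the leftover set fails to share any single feature value that the removed segment lacks.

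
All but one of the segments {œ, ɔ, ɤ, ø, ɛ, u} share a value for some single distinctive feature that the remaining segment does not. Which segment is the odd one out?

[high] groups all but one: /ɔ, œ, ɤ, ɛ, ø/ share [−high] while /u/ (high back rounded tense vowel) alone is [+high]. Removing any other segment would not leave a single-feature class that excludes it.

u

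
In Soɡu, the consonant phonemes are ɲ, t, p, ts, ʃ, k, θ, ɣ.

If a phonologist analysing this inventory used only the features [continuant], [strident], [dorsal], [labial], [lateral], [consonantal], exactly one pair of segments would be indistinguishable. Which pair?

k, ɲ

On the given features, /k/ and /ɲ/ have an identical profile: [-continuant], [-strident], [+dorsal], [-labial], [-lateral], [+consonantal]. No other two segments in the inventory coincide on all 6 features. (They do differ in [sonorant], [voice], [nasal] and [back], which are not among the given features.)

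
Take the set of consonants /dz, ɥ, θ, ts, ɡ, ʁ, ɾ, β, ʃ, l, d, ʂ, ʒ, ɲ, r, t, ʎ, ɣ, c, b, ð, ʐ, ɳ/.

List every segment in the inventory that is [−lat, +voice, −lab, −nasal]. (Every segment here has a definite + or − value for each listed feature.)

dz, ɡ, ʁ, ɾ, d, ʒ, r, ɣ, ð, ʐ

Checking each segment against [−lateral], [+voice], [−labial], [−nasal]: /dz/ (voiced alveolar affricate), /ɡ/ (voiced velar stop), /ʁ/ (voiced uvular fricative), /ɾ/ (alveolar tap), /d/ (voiced alveolar stop), /ʒ/ (voiced postalveolar fricative), among others, satisfy every feature; every other segment in the inventory fails at least one.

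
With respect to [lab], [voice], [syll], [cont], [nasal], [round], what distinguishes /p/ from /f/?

[continuant]

/p/ (voiceless bilabial stop) and /f/ (voiceless labiodental fricative) agree on [+labial], [-voice], [-syllabic], [-nasal], [-round]. They differ on [continuant] (/p/ [-], /f/ [+]).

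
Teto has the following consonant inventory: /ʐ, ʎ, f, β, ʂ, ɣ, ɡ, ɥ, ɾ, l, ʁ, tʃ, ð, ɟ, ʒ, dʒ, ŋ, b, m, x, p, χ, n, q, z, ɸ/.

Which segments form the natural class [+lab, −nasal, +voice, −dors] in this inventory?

Among the inventory, the [+labial] segments are /f, β, ɥ, b, m, p, ɸ/.
Then [−nasal] gives /f, β, ɥ, b, p, ɸ/.
Among these, [+voice] gives /β, ɥ, b/.
Of those, [−dorsal] leaves /β, b/.

β, b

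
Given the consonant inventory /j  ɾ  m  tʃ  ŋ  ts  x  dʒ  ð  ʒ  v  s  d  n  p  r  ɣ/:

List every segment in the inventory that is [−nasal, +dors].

j, x, ɣ

Checking each segment against [−nasal], [+dorsal]: /j/ (palatal glide), /x/ (voiceless velar fricative), /ɣ/ (voiced velar fricative) satisfy every feature; every other segment in the inventory fails at least one.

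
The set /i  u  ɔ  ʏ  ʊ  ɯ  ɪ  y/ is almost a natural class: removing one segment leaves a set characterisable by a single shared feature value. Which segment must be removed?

ɔ

[high] groups all but one: /ɯ, ɪ, y, ʏ, ʊ, u, i/ share [+high] while /ɔ/ (mid back rounded lax vowel) alone is [−high]. Removing any other segment would not leave a single-feature class that excludes it.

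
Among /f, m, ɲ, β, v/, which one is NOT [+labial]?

ɲ

Every segment except /ɲ/ is [+labial]. /ɲ/ (palatal nasal) is [−labial], so it is the exception.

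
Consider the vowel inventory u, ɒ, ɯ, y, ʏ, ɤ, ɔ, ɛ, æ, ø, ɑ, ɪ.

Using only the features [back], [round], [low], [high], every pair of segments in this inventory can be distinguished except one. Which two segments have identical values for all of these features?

Both /ʏ/ and /y/ are [-back], [+round], [-low], [+high]. Since the list omits [tense] — which does distinguish the high front rounded lax vowel from the high front rounded tense vowel — this pair collapses; all other pairs remain distinct.

ʏ, y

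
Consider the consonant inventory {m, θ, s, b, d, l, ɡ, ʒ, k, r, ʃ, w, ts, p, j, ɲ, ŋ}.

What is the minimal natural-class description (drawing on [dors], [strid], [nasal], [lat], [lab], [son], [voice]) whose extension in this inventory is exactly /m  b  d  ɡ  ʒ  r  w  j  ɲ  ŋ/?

[+voice, −lat]

/m, b, d, ɡ, ʒ, r, w, j, ɲ, ŋ/ are all [+voice], [−lateral], and no other segment in the inventory matches both values. Dropping any one of them over-generates: [−lateral] alone would also admit /θ, s, k, ʃ, …/; [+voice] alone would also admit /l/. No other single listed feature picks out exactly this set either, so fewer than two features will not do.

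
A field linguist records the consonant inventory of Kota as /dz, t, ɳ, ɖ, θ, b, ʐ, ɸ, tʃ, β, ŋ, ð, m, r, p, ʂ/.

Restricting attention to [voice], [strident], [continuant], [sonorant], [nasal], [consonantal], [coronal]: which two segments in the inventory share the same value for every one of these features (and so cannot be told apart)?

Both /m/ and /ŋ/ are [+voice], [-strident], [-continuant], [+sonorant], [+nasal], [+consonantal], [-coronal]. Since the list omits [labial] and [dorsal] — which do distinguish the bilabial nasal from the velar nasal — this pair collapses; all other pairs remain distinct.

m, ŋ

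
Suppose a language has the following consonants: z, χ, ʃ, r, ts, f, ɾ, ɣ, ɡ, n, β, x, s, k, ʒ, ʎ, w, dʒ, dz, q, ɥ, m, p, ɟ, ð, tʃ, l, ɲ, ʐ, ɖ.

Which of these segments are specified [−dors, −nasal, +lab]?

Eliminate segments failing any feature: /z, ʃ, r, ts, ɾ, s, ʒ, dʒ, dz, ð, tʃ, l, ʐ, ɖ/ are [−labial]; /χ, ɣ, ɡ, x, k, ʎ, w, q, ɥ, ɟ, ɲ/ are [+dorsal]; /n, m/ are [+nasal]. The remaining /f, β, p/ satisfy [−dorsal], [−nasal], [+labial].

f, β, p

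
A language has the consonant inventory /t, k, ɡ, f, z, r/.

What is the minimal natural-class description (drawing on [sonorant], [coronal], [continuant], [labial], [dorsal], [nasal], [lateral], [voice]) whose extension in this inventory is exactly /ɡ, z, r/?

[+voice]

The target set is precisely the extension of [+voice] in this inventory.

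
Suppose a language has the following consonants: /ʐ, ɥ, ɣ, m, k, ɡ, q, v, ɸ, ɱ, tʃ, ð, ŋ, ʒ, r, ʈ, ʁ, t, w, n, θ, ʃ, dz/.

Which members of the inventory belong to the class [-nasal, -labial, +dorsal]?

ɣ, k, ɡ, q, ʁ

Eliminate segments failing any feature: /ʐ, tʃ, ð, ʒ, r, ʈ, t, θ, ʃ, dz/ are [-dorsal]; /ɥ, v, ɸ, w/ are [+labial]; /m, ɱ, ŋ, n/ are [+nasal]. The remaining /ɣ, k, ɡ, q, ʁ/ satisfy [-nasal], [-labial], [+dorsal].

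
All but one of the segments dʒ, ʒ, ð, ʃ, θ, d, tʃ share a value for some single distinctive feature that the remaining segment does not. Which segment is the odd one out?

/θ, ð, ʃ, tʃ, ʒ, dʒ/ are all [+distributed], but /d/ (voiced alveolar stop) is [-distributed]. No other single segment can be removed to leave a set sharing one feature value that the removed segment lacks, so /d/ is the odd one out.

d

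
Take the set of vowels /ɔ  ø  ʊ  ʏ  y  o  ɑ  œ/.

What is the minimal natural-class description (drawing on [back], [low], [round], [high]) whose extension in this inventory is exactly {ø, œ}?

[-high, -back]

The class [-high], [-back] has exactly /ø, œ/ as its extension in this inventory. No smaller conjunction from the listed features achieves this: [-back] alone would also admit /ʏ, y/; [-high] alone would also admit /ɔ, o, ɑ/; and checking the remaining single features turns up none with this extension.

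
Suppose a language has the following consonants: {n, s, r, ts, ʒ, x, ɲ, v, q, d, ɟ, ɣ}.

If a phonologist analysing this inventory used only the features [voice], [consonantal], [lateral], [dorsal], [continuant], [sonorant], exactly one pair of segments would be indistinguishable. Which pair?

Both /ʒ/ and /v/ are [+voice], [+consonantal], [-lateral], [-dorsal], [+continuant], [-sonorant]. Since the list omits [labial] and [coronal] — which do distinguish the voiced postalveolar fricative from the voiced labiodental fricative — this pair collapses; all other pairs remain distinct.

ʒ, v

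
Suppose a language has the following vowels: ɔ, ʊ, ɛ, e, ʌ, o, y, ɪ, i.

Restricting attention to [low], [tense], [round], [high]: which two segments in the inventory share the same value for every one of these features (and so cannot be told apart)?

ʌ, ɛ

Both /ʌ/ and /ɛ/ are [-low], [-tense], [-round], [-high]. Since the list omits [back] — which does distinguish the mid back unrounded lax vowel from the mid front unrounded lax vowel — this pair collapses; all other pairs remain distinct.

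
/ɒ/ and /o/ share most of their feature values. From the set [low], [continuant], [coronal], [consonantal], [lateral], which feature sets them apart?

The two segments share [+continuant], [-coronal], [-consonantal], [-lateral]. The only feature from the list on which they differ: /ɒ/ is [+low] while /o/ is [-low].

[low]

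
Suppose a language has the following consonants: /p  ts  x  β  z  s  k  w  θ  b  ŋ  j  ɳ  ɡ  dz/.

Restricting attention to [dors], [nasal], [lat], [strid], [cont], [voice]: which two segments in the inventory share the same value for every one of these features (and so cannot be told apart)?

/j/ (palatal glide) and /w/ (labial-velar glide) are both [+dorsal], [-nasal], [-lateral], [-strident], [+continuant], [+voice], so none of the listed features separates them. (They do differ in [labial], [round] and [back], which are not among the given features.) Every other pair in the inventory differs on at least one listed feature.

j, w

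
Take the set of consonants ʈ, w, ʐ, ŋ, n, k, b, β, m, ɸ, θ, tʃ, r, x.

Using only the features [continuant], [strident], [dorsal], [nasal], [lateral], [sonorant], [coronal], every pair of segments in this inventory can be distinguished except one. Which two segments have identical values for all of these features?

ɸ, β

/ɸ/ (voiceless bilabial fricative) and /β/ (voiced bilabial fricative) are both [+continuant], [-strident], [-dorsal], [-nasal], [-lateral], [-sonorant], [-coronal], so none of the listed features separates them. (They do differ in [voice], which is not among the given features.) Every other pair in the inventory differs on at least one listed feature.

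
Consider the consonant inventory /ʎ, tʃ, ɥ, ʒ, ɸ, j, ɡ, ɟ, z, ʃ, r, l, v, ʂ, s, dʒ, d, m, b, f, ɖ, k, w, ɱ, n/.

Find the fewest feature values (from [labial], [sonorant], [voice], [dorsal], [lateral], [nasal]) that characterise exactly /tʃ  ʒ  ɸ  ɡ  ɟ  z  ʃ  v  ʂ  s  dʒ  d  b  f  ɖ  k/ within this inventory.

Every target segment is [−sonorant] and no other inventory member is, so one feature is enough.

[−sonorant]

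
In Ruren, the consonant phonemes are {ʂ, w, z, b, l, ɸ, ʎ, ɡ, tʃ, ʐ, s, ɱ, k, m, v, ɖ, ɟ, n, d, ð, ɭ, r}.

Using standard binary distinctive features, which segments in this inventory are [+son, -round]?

Among the inventory, the [+sonorant] segments are /w, l, ʎ, ɱ, m, n, ɭ, r/.
Among these, [-round] leaves /l, ʎ, ɱ, m, n, ɭ, r/.

l, ʎ, ɱ, m, n, ɭ, r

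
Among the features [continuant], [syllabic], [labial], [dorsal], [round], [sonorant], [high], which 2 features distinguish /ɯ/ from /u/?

/ɯ/ (high back unrounded vowel) and /u/ (high back rounded tense vowel) agree on [+continuant], [+syllabic], [+dorsal], [+sonorant], [+high]. They differ on [labial] (/ɯ/ [−], /u/ [+]), [round] (/ɯ/ [−], /u/ [+]).

[labial], [round]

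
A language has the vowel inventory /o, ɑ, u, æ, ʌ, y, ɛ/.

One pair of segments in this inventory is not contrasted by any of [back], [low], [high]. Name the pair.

ʌ, o

On the given features, /ʌ/ and /o/ have an identical profile: [+back], [-low], [-high]. No other two segments in the inventory coincide on all 3 features. (They do differ in [labial], [round] and [tense], which are not among the given features.)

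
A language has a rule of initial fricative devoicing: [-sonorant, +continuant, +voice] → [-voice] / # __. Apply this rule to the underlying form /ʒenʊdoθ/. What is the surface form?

Only the initial segment /ʒ/ is both word-initial and matches the structural description. It is a voiced postalveolar fricative, so [-sonorant, +continuant, +voice] holds; changing it to [-voice] with all other features held fixed yields /ʃ/ (voiceless postalveolar fricative). No other segment meets both the structural description and the environment, so the output is [ʃenʊdoθ].

[ʃenʊdoθ]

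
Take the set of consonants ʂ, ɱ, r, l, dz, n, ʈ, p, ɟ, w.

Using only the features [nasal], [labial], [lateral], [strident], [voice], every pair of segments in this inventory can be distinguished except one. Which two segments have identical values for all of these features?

On the given features, /r/ and /ɟ/ have an identical profile: [-nasal], [-labial], [-lateral], [-strident], [+voice]. No other two segments in the inventory coincide on all 5 features. (They do differ in [sonorant], [continuant] and [dorsal], which are not among the given features.)

r, ɟ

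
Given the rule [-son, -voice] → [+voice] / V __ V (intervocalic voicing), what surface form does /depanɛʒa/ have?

[debanɛʒa]

The only segment in the rule's environment that also matches [-son, -voice] is /p/. Applying [+voice] turns the voiceless bilabial stop into /b/ (voiced bilabial stop), giving [debanɛʒa].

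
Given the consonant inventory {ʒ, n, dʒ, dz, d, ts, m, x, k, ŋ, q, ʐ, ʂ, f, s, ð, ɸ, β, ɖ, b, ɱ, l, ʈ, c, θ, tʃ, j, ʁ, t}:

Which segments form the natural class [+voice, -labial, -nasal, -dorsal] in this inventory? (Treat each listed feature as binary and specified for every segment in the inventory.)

ʒ, dʒ, dz, d, ʐ, ð, ɖ, l

The [+voice] segments are /ʒ, n, dʒ, dz, d, m, ŋ, ʐ, ð, β, ɖ, b, ɱ, l, j, ʁ/.
Among these, [-labial] gives /ʒ, n, dʒ, dz, d, ŋ, ʐ, ð, ɖ, l, j, ʁ/.
Within that set, [-nasal] gives /ʒ, dʒ, dz, d, ʐ, ð, ɖ, l, j, ʁ/.
Within that set, [-dorsal] leaves /ʒ, dʒ, dz, d, ʐ, ð, ɖ, l/.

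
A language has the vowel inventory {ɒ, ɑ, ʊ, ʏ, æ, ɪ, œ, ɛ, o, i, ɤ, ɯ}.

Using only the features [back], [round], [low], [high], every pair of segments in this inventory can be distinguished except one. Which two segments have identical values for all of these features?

ɪ, i

Both /ɪ/ and /i/ are [−back], [−round], [−low], [+high]. Since the list omits [tense] — which does distinguish the high front unrounded lax vowel from the high front unrounded tense vowel — this pair collapses; all other pairs remain distinct.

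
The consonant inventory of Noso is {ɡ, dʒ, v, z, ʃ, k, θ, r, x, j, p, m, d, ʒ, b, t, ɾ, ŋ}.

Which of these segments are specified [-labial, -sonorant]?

ɡ, dʒ, z, ʃ, k, θ, x, d, ʒ, t

Eliminate segments failing any feature: /v, p, m, b/ are [+labial]; /r, j, ɾ, ŋ/ are [+sonorant]. The remaining /ɡ, dʒ, z, ʃ, k, θ, x, d, ʒ, t/ satisfy [-labial], [-sonorant].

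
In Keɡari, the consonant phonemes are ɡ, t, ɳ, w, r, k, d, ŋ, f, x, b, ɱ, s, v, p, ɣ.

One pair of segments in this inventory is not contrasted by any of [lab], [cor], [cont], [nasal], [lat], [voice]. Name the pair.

w, v

/w/ (labial-velar glide) and /v/ (voiced labiodental fricative) are both [+labial], [-coronal], [+continuant], [-nasal], [-lateral], [+voice], so none of the listed features separates them. (They do differ in [sonorant], [round] and [dorsal], which are not among the given features.) Every other pair in the inventory differs on at least one listed feature.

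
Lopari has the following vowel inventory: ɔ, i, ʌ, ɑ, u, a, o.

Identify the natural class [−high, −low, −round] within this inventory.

ʌ

Eliminate segments failing any feature: /ɔ, o/ are [+round]; /i, u/ are [+high]; /ɑ, a/ are [+low]. The remaining /ʌ/ satisfy [−high], [−low], [−round].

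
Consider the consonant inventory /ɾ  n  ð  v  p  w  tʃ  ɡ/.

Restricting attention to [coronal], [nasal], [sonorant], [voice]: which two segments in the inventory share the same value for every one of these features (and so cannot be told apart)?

ɡ, v

On the given features, /ɡ/ and /v/ have an identical profile: [-coronal], [-nasal], [-sonorant], [+voice]. No other two segments in the inventory coincide on all 4 features. (They do differ in [continuant], [labial] and [dorsal], which are not among the given features.)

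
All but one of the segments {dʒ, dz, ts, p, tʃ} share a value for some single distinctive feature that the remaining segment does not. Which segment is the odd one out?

p

/tʃ, dʒ, dz, ts/ are all [+delayed release], but /p/ (voiceless bilabial stop) is [-delayed release]. No other single segment can be removed to leave a set sharing one feature value that the removed segment lacks, so /p/ is the odd one out.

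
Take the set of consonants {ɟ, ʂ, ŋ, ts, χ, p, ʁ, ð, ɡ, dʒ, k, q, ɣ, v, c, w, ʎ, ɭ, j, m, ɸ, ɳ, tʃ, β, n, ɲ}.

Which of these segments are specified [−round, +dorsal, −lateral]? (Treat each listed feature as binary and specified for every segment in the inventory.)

Checking each segment against [−round], [+dorsal], [−lateral]: /ɟ/ (voiced palatal stop), /ŋ/ (velar nasal), /χ/ (voiceless uvular fricative), /ʁ/ (voiced uvular fricative), /ɡ/ (voiced velar stop), /k/ (voiceless velar stop), among others, satisfy every feature; every other segment in the inventory fails at least one.

ɟ, ŋ, χ, ʁ, ɡ, k, q, ɣ, c, j, ɲ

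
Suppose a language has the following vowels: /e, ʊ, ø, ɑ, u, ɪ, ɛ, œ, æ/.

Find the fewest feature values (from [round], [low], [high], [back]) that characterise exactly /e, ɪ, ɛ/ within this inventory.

[-low, -round]

/e, ɪ, ɛ/ are all [-low], [-round], and no other segment in the inventory matches both values. Dropping any one of them over-generates: [-round] alone would also admit /ɑ, æ/; [-low] alone would also admit /ʊ, ø, u, œ/. No other single listed feature picks out exactly this set either, so fewer than two features will not do.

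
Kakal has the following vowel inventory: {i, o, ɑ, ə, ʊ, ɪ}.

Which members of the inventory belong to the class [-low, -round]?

i, ə, ɪ

Eliminate segments failing any feature: /o, ʊ/ are [+round]; /ɑ/ is [+low]. The remaining /i, ə, ɪ/ satisfy [-low], [-round].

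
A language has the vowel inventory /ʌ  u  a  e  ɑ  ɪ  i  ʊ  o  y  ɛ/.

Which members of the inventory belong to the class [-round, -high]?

First, the [-round] segments are /ʌ, a, e, ɑ, ɪ, i, ɛ/.
Within that set, [-high] leaves /ʌ, a, e, ɑ, ɛ/.

ʌ, a, e, ɑ, ɛ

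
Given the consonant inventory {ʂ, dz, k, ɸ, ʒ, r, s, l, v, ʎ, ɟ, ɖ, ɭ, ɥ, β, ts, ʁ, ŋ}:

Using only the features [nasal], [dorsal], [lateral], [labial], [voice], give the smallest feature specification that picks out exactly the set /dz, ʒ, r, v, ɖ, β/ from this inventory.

The class [+voice], [−lateral], [−dorsal] has exactly /dz, ʒ, r, v, ɖ, β/ as its extension in this inventory. No smaller conjunction from the listed features achieves this: [−lateral, −dorsal] alone would also admit /ʂ, ɸ, s, ts/; [+voice, −dorsal] alone would also admit /l, ɭ/; [+voice, −lateral] alone would also admit /ɟ, ɥ, ʁ, ŋ/; and checking the remaining two-feature bundles turns up none with this extension.

[+voice, −lateral, −dorsal]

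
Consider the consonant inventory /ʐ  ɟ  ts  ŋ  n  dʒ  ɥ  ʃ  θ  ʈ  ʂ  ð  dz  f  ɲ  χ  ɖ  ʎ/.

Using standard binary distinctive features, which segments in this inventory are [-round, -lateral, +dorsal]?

Eliminate segments failing any feature: /ʐ, ts, n, dʒ, ʃ, θ, ʈ, ʂ, ð, dz, f, ɖ/ are [-dorsal]; /ɥ/ is [+round]; /ʎ/ is [+lateral]. The remaining /ɟ, ŋ, ɲ, χ/ satisfy [-round], [-lateral], [+dorsal].

ɟ, ŋ, ɲ, χ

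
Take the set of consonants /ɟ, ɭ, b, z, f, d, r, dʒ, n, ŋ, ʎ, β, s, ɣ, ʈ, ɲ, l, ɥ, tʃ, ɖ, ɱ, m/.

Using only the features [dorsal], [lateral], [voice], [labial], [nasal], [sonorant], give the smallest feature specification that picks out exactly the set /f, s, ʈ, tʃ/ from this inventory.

The target set is precisely the extension of [−voice] in this inventory.

[−voice]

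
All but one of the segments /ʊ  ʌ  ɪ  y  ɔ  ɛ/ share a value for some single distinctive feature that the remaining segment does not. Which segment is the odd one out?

y

[tense] groups all but one: /ʌ, ʊ, ɪ, ɛ, ɔ/ share [-tense] while /y/ (high front rounded tense vowel) alone is [+tense]. Removing any other segment would not leave a single-feature class that excludes it.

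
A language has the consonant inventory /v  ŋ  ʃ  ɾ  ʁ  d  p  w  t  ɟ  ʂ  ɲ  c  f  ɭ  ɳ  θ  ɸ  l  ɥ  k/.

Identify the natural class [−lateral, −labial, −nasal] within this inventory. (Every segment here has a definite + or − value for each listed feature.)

ʃ, ɾ, ʁ, d, t, ɟ, ʂ, c, θ, k

First, the [−lateral] segments are /v, ŋ, ʃ, ɾ, ʁ, d, p, w, t, ɟ, ʂ, ɲ, c, f, ɳ, θ, ɸ, ɥ, k/.
Of those, [−labial] gives /ŋ, ʃ, ɾ, ʁ, d, t, ɟ, ʂ, ɲ, c, ɳ, θ, k/.
Intersecting with [−nasal] leaves /ʃ, ɾ, ʁ, d, t, ɟ, ʂ, c, θ, k/.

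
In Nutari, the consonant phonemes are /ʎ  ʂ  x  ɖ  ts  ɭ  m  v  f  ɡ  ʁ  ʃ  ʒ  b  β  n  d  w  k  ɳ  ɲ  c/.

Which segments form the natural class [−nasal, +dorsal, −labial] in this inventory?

Checking each segment against [−nasal], [+dorsal], [−labial]: /ʎ/ (palatal lateral approximant), /x/ (voiceless velar fricative), /ɡ/ (voiced velar stop), /ʁ/ (voiced uvular fricative), /k/ (voiceless velar stop), /c/ (voiceless palatal stop) satisfy every feature; every other segment in the inventory fails at least one.

ʎ, x, ɡ, ʁ, k, c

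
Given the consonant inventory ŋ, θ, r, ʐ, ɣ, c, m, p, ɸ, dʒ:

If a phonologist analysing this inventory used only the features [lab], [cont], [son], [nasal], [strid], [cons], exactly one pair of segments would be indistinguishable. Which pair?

/θ/ (voiceless dental fricative) and /ɣ/ (voiced velar fricative) are both [-labial], [+continuant], [-sonorant], [-nasal], [-strident], [+consonantal], so none of the listed features separates them. (They do differ in [voice], [coronal] and [dorsal], which are not among the given features.) Every other pair in the inventory differs on at least one listed feature.

θ, ɣ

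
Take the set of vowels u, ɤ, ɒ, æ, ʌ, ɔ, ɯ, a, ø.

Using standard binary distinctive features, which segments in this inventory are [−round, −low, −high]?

ɤ, ʌ

The [−round] segments are /ɤ, æ, ʌ, ɯ, a/.
Of those, [−low] gives /ɤ, ʌ, ɯ/.
Intersecting with [−high] leaves /ɤ, ʌ/.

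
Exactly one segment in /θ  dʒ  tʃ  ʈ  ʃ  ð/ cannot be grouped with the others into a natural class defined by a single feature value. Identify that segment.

[distributed] groups all but one: /tʃ, dʒ, θ, ð, ʃ/ share [+distributed] while /ʈ/ (voiceless retroflex stop) alone is [−distributed]. Removing any other segment would not leave a single-feature class that excludes it.

ʈ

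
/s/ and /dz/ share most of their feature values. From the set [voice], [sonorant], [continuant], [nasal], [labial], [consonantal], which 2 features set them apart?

/s/ is the voiceless alveolar fricative and /dz/ is the voiced alveolar affricate. Both are [-sonorant], [-nasal], [-labial], [+consonantal]. /s/ is [-voice] while /dz/ is [+voice]; /s/ is [+continuant] while /dz/ is [-continuant], so the distinguishing features are [voice], [continuant].

[voice], [continuant]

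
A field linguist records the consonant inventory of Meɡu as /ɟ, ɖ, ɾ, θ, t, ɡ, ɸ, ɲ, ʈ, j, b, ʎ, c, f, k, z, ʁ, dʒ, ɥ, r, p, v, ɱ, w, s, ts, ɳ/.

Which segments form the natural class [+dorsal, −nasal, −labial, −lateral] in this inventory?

ɟ, ɡ, j, c, k, ʁ

Eliminate segments failing any feature: /ɖ, ɾ, θ, t, ɸ, ʈ, b, f, z, dʒ, r, p, v, ɱ, s, ts, ɳ/ are [−dorsal]; /ɲ/ is [+nasal]; /ʎ/ is [+lateral]; /ɥ, w/ are [+labial]. The remaining /ɟ, ɡ, j, c, k, ʁ/ satisfy [+dorsal], [−nasal], [−labial], [−lateral].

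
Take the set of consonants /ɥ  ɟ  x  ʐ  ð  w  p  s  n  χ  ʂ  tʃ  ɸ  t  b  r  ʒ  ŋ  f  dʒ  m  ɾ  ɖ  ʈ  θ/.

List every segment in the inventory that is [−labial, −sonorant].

ɟ, x, ʐ, ð, s, χ, ʂ, tʃ, t, ʒ, dʒ, ɖ, ʈ, θ

Checking each segment against [−labial], [−sonorant]: /ɟ/ (voiced palatal stop), /x/ (voiceless velar fricative), /ʐ/ (voiced retroflex fricative), /ð/ (voiced dental fricative), /s/ (voiceless alveolar fricative), /χ/ (voiceless uvular fricative), among others, satisfy every feature; every other segment in the inventory fails at least one.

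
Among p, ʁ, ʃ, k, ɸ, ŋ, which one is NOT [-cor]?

Every segment except /ʃ/ is [-coronal]. /ʃ/ (voiceless postalveolar fricative) is [+coronal], so it is the exception.

ʃ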